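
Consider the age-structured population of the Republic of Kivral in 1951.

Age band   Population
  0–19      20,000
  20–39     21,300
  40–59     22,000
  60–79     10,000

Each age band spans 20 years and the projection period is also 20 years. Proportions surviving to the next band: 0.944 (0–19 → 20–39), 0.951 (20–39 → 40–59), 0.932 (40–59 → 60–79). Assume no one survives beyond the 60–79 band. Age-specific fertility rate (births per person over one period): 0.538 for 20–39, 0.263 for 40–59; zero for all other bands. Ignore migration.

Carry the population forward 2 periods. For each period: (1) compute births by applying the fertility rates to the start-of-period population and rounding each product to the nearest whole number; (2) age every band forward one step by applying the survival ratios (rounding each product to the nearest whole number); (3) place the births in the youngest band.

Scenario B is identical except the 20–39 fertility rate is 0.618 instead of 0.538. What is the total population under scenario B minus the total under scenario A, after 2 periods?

Let band 1 be 0–19 through band 4 = 60–79.
Period 1.
Births: 21300 × 0.538 = 11459, 22000 × 0.263 = 5786 → total 17245
Band 2: 20000 × 0.944 = 18880
Band 3: 21300 × 0.951 = 20256
Band 4: 22000 × 0.932 = 20504
Giving 17245 / 18880 / 20256 / 20504.
Period 2.
Births: 18880 × 0.538 = 10157, 20256 × 0.263 = 5327 → total 15484
Band 2: 17245 × 0.944 = 16279
Band 3: 18880 × 0.951 = 17955
Band 4: 20256 × 0.932 = 18879
Giving 15484 / 16279 / 17955 / 18879.
Scenario A total after 2 periods: 68597
Scenario B projection —
Period 1.
Births: 21300 × 0.618 = 13163, 22000 × 0.263 = 5786 → total 18949
Band 2: 20000 × 0.944 = 18880
Band 3: 21300 × 0.951 = 20256
Band 4: 22000 × 0.932 = 20504
Giving 18949 / 18880 / 20256 / 20504.
Period 2.
Births: 18880 × 0.618 = 11668, 20256 × 0.263 = 5327 → total 16995
Band 2: 18949 × 0.944 = 17888
Band 3: 18880 × 0.951 = 17955
Band 4: 20256 × 0.932 = 18879
Giving 16995 / 17888 / 17955 / 18879.
Scenario B total after 2 periods: 71717
Difference B − A = 71717 − 68597 = 3120

3120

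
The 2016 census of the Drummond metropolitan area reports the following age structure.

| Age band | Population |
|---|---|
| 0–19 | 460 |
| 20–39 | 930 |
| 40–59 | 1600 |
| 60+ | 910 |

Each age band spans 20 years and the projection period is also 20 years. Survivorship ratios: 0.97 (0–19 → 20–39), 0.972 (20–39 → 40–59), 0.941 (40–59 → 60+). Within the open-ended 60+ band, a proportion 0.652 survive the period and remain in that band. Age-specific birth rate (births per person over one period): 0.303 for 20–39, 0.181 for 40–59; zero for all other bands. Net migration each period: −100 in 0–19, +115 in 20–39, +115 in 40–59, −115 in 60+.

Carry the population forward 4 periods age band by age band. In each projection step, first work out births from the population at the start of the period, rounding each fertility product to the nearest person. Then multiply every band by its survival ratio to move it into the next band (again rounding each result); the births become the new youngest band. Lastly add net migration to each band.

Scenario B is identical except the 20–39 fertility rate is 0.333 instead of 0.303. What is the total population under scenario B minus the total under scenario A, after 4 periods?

Call the groups 1 to 4, youngest first.
[period 1]
Births: 930 × 0.303 = 282, 1600 × 0.181 = 290 — total 572
Group 2: 460 × 0.97 = 446
Group 3: 930 × 0.972 = 904
Group 4: 1600 × 0.941 + 910 × 0.652 = 1506 + 593 = 2099
Net migration: Group 1 − 100 → 472; Group 2 + 115 → 561; Group 3 + 115 → 1019; Group 4 − 115 → 1984
End of period: [472, 561, 1019, 1984]
[period 2]
Births: 561 × 0.303 = 170, 1019 × 0.181 = 184 — total 354
Group 2: 472 × 0.97 = 458
Group 3: 561 × 0.972 = 545
Group 4: 1019 × 0.941 + 1984 × 0.652 = 959 + 1294 = 2253
Net migration: Group 1 − 100 → 254; Group 2 + 115 → 573; Group 3 + 115 → 660; Group 4 − 115 → 2138
End of period: [254, 573, 660, 2138]
[period 3]
Births: 573 × 0.303 = 174, 660 × 0.181 = 119 — total 293
Group 2: 254 × 0.97 = 246
Group 3: 573 × 0.972 = 557
Group 4: 660 × 0.941 + 2138 × 0.652 = 621 + 1394 = 2015
Net migration: Group 1 − 100 → 193; Group 2 + 115 → 361; Group 3 + 115 → 672; Group 4 − 115 → 1900
End of period: [193, 361, 672, 1900]
[period 4]
Births: 361 × 0.303 = 109, 672 × 0.181 = 122 — total 231
Group 2: 193 × 0.97 = 187
Group 3: 361 × 0.972 = 351
Group 4: 672 × 0.941 + 1900 × 0.652 = 632 + 1239 = 1871
Net migration: Group 1 − 100 → 131; Group 2 + 115 → 302; Group 3 + 115 → 466; Group 4 − 115 → 1756
End of period: [131, 302, 466, 1756]
Scenario A total after 4 periods: 2655
Scenario B projection —
[period 1]
Births: 930 × 0.333 = 310, 1600 × 0.181 = 290 — total 600
Group 2: 460 × 0.97 = 446
Group 3: 930 × 0.972 = 904
Group 4: 1600 × 0.941 + 910 × 0.652 = 1506 + 593 = 2099
Net migration: Group 1 − 100 → 500; Group 2 + 115 → 561; Group 3 + 115 → 1019; Group 4 − 115 → 1984
End of period: [500, 561, 1019, 1984]
[period 2]
Births: 561 × 0.333 = 187, 1019 × 0.181 = 184 — total 371
Group 2: 500 × 0.97 = 485
Group 3: 561 × 0.972 = 545
Group 4: 1019 × 0.941 + 1984 × 0.652 = 959 + 1294 = 2253
Net migration: Group 1 − 100 → 271; Group 2 + 115 → 600; Group 3 + 115 → 660; Group 4 − 115 → 2138
End of period: [271, 600, 660, 2138]
[period 3]
Births: 600 × 0.333 = 200, 660 × 0.181 = 119 — total 319
Group 2: 271 × 0.97 = 263
Group 3: 600 × 0.972 = 583
Group 4: 660 × 0.941 + 2138 × 0.652 = 621 + 1394 = 2015
Net migration: Group 1 − 100 → 219; Group 2 + 115 → 378; Group 3 + 115 → 698; Group 4 − 115 → 1900
End of period: [219, 378, 698, 1900]
[period 4]
Births: 378 × 0.333 = 126, 698 × 0.181 = 126 — total 252
Group 2: 219 × 0.97 = 212
Group 3: 378 × 0.972 = 367
Group 4: 698 × 0.941 + 1900 × 0.652 = 657 + 1239 = 1896
Net migration: Group 1 − 100 → 152; Group 2 + 115 → 327; Group 3 + 115 → 482; Group 4 − 115 → 1781
End of period: [152, 327, 482, 1781]
Scenario B total after 4 periods: 2742
Difference B − A = 2742 − 2655 = 87

87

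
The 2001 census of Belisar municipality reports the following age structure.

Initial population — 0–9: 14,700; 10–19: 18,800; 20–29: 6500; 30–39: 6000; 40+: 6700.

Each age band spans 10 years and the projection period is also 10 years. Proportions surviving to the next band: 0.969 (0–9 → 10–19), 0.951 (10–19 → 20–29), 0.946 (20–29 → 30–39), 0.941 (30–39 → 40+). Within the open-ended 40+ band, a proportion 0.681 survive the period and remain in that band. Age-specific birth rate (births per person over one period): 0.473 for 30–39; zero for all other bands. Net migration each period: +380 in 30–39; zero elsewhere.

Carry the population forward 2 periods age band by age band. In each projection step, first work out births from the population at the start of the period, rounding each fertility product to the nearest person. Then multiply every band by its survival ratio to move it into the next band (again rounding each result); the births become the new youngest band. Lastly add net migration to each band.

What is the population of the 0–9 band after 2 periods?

Period 1:
Births: 6000 × 0.473 = 2838
10–19: 14700 × 0.969 = 14244
20–29: 18800 × 0.951 = 17879
30–39: 6500 × 0.946 = 6149
40+: 6000 × 0.941 + 6700 × 0.681 = 5646 + 4563 = 10209
Net migration: 30–39 + 380 → 6529
Population now: 0–9=2838, 10–19=14244, 20–29=17879, 30–39=6529, 40+=10209
Period 2:
Births: 6529 × 0.473 = 3088
10–19: 2838 × 0.969 = 2750
20–29: 14244 × 0.951 = 13546
30–39: 17879 × 0.946 = 16914
40+: 6529 × 0.941 + 10209 × 0.681 = 6144 + 6952 = 13096
Net migration: 30–39 + 380 → 17294
Population now: 0–9=3088, 10–19=2750, 20–29=13546, 30–39=17294, 40+=13096

3088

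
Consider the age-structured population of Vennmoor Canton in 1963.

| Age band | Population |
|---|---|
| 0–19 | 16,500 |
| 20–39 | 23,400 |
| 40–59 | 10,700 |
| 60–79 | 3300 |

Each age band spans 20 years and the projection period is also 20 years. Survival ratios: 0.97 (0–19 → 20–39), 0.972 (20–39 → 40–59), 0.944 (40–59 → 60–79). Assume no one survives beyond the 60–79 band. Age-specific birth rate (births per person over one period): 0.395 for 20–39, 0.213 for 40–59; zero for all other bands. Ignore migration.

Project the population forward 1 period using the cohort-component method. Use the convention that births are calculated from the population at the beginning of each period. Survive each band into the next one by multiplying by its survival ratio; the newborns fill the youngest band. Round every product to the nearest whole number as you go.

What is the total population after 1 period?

(Groups numbered youngest = 1 to oldest = 4.)
— Period 1 —
Births: 23400 * 0.395 = 9243 ; 10700 * 0.213 = 2279 → 11522
Group 2: 16500 * 0.97 = 16005
Group 3: 23400 * 0.972 = 22745
Group 4: 10700 * 0.944 = 10101
→ [11522, 16005, 22745, 10101]
Total after period 1: 11522 + 16005 + 22745 + 10101 = 60373

60373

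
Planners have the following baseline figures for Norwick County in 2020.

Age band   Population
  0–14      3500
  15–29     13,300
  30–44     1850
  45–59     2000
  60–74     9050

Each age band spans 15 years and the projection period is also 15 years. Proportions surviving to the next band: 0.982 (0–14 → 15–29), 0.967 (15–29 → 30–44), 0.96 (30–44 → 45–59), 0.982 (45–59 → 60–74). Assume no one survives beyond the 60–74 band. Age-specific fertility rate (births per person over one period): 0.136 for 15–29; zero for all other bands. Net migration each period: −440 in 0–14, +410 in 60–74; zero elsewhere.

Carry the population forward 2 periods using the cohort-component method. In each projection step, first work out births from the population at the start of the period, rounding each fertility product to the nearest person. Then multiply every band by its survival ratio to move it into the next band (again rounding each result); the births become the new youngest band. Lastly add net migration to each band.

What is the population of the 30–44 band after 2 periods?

3324

Numbering the bands 1..5 from youngest to oldest:
— Period 1 —
Births: 13300 * 0.136 = 1809
Band 2: 3500 * 0.982 = 3437
Band 3: 13300 * 0.967 = 12861
Band 4: 1850 * 0.96 = 1776
Band 5: 2000 * 0.982 = 1964
Net migration: Band 1 − 440 → 1369; Band 5 + 410 → 2374
Population now: 0–14=1369, 15–29=3437, 30–44=12861, 45–59=1776, 60–74=2374
— Period 2 —
Births: 3437 * 0.136 = 467
Band 2: 1369 * 0.982 = 1344
Band 3: 3437 * 0.967 = 3324
Band 4: 12861 * 0.96 = 12347
Band 5: 1776 * 0.982 = 1744
Net migration: Band 1 − 440 → 27; Band 5 + 410 → 2154
Population now: 0–14=27, 15–29=1344, 30–44=3324, 45–59=12347, 60–74=2154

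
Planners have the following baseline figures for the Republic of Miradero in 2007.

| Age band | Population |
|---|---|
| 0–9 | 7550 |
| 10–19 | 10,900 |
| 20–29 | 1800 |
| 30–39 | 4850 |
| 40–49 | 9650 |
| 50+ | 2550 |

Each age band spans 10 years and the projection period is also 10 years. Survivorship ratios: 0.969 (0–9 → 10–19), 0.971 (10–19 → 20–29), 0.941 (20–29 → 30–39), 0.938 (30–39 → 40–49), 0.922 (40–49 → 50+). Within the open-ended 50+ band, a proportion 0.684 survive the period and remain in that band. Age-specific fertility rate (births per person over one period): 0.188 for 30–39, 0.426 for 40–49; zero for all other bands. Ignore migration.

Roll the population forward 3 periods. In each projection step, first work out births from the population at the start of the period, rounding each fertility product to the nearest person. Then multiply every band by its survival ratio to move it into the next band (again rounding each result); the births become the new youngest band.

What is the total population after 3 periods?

After projecting period 1:
Births: 4850 × 0.188 = 912  |  9650 × 0.426 = 4111 — total 5023
10–19: 7550 × 0.969 = 7316
20–29: 10900 × 0.971 = 10584
30–39: 1800 × 0.941 = 1694
40–49: 4850 × 0.938 = 4549
50+: 9650 × 0.922 + 2550 × 0.684 = 8897 + 1744 = 10641
Giving 5023 / 7316 / 10584 / 1694 / 4549 / 10641.
After projecting period 2:
Births: 1694 × 0.188 = 318  |  4549 × 0.426 = 1938 — total 2256
10–19: 5023 × 0.969 = 4867
20–29: 7316 × 0.971 = 7104
30–39: 10584 × 0.941 = 9960
40–49: 1694 × 0.938 = 1589
50+: 4549 × 0.922 + 10641 × 0.684 = 4194 + 7278 = 11472
Giving 2256 / 4867 / 7104 / 9960 / 1589 / 11472.
After projecting period 3:
Births: 9960 × 0.188 = 1872  |  1589 × 0.426 = 677 — total 2549
10–19: 2256 × 0.969 = 2186
20–29: 4867 × 0.971 = 4726
30–39: 7104 × 0.941 = 6685
40–49: 9960 × 0.938 = 9342
50+: 1589 × 0.922 + 11472 × 0.684 = 1465 + 7847 = 9312
Giving 2549 / 2186 / 4726 / 6685 / 9342 / 9312.
Total after period 3: 2549 + 2186 + 4726 + 6685 + 9342 + 9312 = 34800

34800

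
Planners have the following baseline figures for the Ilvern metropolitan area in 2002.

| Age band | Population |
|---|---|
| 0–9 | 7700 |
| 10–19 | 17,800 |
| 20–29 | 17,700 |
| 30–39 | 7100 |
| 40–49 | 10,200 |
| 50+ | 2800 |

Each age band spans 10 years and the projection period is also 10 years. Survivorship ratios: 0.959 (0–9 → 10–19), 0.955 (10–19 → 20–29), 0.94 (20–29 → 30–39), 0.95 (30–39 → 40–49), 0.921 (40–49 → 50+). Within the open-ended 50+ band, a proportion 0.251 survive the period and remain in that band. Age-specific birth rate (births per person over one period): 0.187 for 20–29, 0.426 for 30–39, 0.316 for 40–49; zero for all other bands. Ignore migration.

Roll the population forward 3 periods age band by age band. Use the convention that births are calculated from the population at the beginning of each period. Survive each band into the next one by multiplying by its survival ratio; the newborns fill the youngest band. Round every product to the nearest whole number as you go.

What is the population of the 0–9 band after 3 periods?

13121

Period 1:
Births: 17700 × 0.187 = 3310, 7100 × 0.426 = 3025, 10200 × 0.316 = 3223 — total 9558
10–19: 7700 × 0.959 = 7384
20–29: 17800 × 0.955 = 16999
30–39: 17700 × 0.94 = 16638
40–49: 7100 × 0.95 = 6745
50+: 10200 × 0.921 + 2800 × 0.251 = 9394 + 703 = 10097
Population now: 0–9=9558, 10–19=7384, 20–29=16999, 30–39=16638, 40–49=6745, 50+=10097
Period 2:
Births: 16999 × 0.187 = 3179, 16638 × 0.426 = 7088, 6745 × 0.316 = 2131 — total 12398
10–19: 9558 × 0.959 = 9166
20–29: 7384 × 0.955 = 7052
30–39: 16999 × 0.94 = 15979
40–49: 16638 × 0.95 = 15806
50+: 6745 × 0.921 + 10097 × 0.251 = 6212 + 2534 = 8746
Population now: 0–9=12398, 10–19=9166, 20–29=7052, 30–39=15979, 40–49=15806, 50+=8746
Period 3:
Births: 7052 × 0.187 = 1319, 15979 × 0.426 = 6807, 15806 × 0.316 = 4995 — total 13121
10–19: 12398 × 0.959 = 11890
20–29: 9166 × 0.955 = 8754
30–39: 7052 × 0.94 = 6629
40–49: 15979 × 0.95 = 15180
50+: 15806 × 0.921 + 8746 × 0.251 = 14557 + 2195 = 16752
Population now: 0–9=13121, 10–19=11890, 20–29=8754, 30–39=6629, 40–49=15180, 50+=16752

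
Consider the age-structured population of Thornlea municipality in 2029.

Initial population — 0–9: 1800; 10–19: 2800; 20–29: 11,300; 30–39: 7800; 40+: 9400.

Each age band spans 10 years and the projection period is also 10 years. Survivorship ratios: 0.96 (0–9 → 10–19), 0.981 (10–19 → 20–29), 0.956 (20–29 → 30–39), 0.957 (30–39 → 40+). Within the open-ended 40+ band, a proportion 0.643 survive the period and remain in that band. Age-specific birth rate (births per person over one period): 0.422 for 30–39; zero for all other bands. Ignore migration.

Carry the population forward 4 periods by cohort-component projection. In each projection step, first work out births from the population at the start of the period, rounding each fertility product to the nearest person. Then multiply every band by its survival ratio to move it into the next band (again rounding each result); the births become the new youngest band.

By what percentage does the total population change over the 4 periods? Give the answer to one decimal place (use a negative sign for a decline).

Period 1:
Births: 7800 × 0.422 = 3292
10–19: 1800 × 0.96 = 1728
20–29: 2800 × 0.981 = 2747
30–39: 11300 × 0.956 = 10803
40+: 7800 × 0.957 + 9400 × 0.643 = 7465 + 6044 = 13509
Giving 3292 / 1728 / 2747 / 10803 / 13509.
Period 2:
Births: 10803 × 0.422 = 4559
10–19: 3292 × 0.96 = 3160
20–29: 1728 × 0.981 = 1695
30–39: 2747 × 0.956 = 2626
40+: 10803 × 0.957 + 13509 × 0.643 = 10338 + 8686 = 19024
Giving 4559 / 3160 / 1695 / 2626 / 19024.
Period 3:
Births: 2626 × 0.422 = 1108
10–19: 4559 × 0.96 = 4377
20–29: 3160 × 0.981 = 3100
30–39: 1695 × 0.956 = 1620
40+: 2626 × 0.957 + 19024 × 0.643 = 2513 + 12232 = 14745
Giving 1108 / 4377 / 3100 / 1620 / 14745.
Period 4:
Births: 1620 × 0.422 = 684
10–19: 1108 × 0.96 = 1064
20–29: 4377 × 0.981 = 4294
30–39: 3100 × 0.956 = 2964
40+: 1620 × 0.957 + 14745 × 0.643 = 1550 + 9481 = 11031
Giving 684 / 1064 / 4294 / 2964 / 11031.
Total: 33100 → 20037; change = -13063; percentage change = -39.5%

-39.5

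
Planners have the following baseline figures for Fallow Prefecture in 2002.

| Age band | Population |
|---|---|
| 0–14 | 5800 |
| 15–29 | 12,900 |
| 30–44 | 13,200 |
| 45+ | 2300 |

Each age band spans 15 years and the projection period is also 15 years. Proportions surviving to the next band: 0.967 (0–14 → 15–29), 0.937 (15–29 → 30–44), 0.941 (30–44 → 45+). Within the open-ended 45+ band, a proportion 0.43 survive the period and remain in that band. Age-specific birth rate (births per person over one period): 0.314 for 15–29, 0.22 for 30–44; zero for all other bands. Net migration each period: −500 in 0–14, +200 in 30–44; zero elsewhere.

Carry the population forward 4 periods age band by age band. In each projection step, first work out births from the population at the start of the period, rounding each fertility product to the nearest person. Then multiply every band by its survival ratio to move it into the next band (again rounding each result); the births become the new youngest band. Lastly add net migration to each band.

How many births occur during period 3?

(Bands numbered youngest = 1 to oldest = 4.)
Period 1:
Births: 12900 × 0.314 = 4051  |  13200 × 0.22 = 2904 → total 6955
Band 2: 5800 × 0.967 = 5609
Band 3: 12900 × 0.937 = 12087
Band 4: 13200 × 0.941 + 2300 × 0.43 = 12421 + 989 = 13410
Net migration: Band 1 − 500 → 6455; Band 3 + 200 → 12287
→ [6455, 5609, 12287, 13410]
Period 2:
Births: 5609 × 0.314 = 1761  |  12287 × 0.22 = 2703 → total 4464
Band 2: 6455 × 0.967 = 6242
Band 3: 5609 × 0.937 = 5256
Band 4: 12287 × 0.941 + 13410 × 0.43 = 11562 + 5766 = 17328
Net migration: Band 1 − 500 → 3964; Band 3 + 200 → 5456
→ [3964, 6242, 5456, 17328]
Period 3:
Births: 6242 × 0.314 = 1960  |  5456 × 0.22 = 1200 → total 3160
Band 2: 3964 × 0.967 = 3833
Band 3: 6242 × 0.937 = 5849
Band 4: 5456 × 0.941 + 17328 × 0.43 = 5134 + 7451 = 12585
Net migration: Band 1 − 500 → 2660; Band 3 + 200 → 6049
→ [2660, 3833, 6049, 12585]

3160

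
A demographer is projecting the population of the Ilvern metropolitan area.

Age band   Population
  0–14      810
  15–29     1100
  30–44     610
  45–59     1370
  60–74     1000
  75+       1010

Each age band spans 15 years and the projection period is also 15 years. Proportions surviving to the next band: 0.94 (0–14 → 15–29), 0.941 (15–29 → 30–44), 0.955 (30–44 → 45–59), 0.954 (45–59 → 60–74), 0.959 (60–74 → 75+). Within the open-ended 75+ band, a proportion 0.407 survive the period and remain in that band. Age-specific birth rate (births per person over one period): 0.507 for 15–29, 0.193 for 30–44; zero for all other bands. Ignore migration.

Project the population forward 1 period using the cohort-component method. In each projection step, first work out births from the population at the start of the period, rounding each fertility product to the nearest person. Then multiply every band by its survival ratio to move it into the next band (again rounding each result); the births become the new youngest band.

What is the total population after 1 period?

5732

After projecting period 1:
Births: 1100 × 0.507 = 558  |  610 × 0.193 = 118 ⇒ total 676
15–29: 810 × 0.94 = 761
30–44: 1100 × 0.941 = 1035
45–59: 610 × 0.955 = 583
60–74: 1370 × 0.954 = 1307
75+: 1000 × 0.959 + 1010 × 0.407 = 959 + 411 = 1370
Population now: 0–14=676, 15–29=761, 30–44=1035, 45–59=583, 60–74=1307, 75+=1370
Total after period 1: 676 + 761 + 1035 + 583 + 1307 + 1370 = 5732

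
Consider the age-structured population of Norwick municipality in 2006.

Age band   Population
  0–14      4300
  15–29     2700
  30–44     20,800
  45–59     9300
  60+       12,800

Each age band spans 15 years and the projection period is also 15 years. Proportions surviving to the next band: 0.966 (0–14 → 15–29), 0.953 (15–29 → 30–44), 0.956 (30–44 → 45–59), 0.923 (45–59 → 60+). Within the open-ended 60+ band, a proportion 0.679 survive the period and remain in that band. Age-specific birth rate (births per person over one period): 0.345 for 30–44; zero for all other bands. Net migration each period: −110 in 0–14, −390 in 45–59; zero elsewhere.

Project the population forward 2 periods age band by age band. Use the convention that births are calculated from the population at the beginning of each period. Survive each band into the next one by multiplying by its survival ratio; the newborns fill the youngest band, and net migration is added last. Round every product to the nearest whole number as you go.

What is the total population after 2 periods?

43357

After projecting period 1:
Births: 20800 * 0.345 = 7176
15–29: 4300 * 0.966 = 4154
30–44: 2700 * 0.953 = 2573
45–59: 20800 * 0.956 = 19885
60+: 9300 * 0.923 + 12800 * 0.679 = 8584 + 8691 = 17275
Net migration: 0–14 − 110 → 7066; 45–59 − 390 → 19495
→ [7066, 4154, 2573, 19495, 17275]
After projecting period 2:
Births: 2573 * 0.345 = 888
15–29: 7066 * 0.966 = 6826
30–44: 4154 * 0.953 = 3959
45–59: 2573 * 0.956 = 2460
60+: 19495 * 0.923 + 17275 * 0.679 = 17994 + 11730 = 29724
Net migration: 0–14 − 110 → 778; 45–59 − 390 → 2070
→ [778, 6826, 3959, 2070, 29724]
Total after period 2: 778 + 6826 + 3959 + 2070 + 29724 = 43357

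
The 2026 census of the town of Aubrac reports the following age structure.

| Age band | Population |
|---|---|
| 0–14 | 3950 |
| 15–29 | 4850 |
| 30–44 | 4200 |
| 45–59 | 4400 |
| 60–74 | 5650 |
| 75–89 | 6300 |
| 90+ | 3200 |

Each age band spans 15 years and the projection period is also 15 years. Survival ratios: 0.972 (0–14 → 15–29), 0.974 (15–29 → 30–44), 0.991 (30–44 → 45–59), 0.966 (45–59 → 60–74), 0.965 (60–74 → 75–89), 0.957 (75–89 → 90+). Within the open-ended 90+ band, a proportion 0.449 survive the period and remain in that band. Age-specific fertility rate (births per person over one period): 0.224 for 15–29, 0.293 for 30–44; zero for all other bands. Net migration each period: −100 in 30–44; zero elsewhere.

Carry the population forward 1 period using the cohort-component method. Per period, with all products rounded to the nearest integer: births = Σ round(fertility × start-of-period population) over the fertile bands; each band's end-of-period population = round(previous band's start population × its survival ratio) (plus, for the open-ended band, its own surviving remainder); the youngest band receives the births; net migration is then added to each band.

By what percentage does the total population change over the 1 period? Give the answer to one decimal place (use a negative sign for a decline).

-1.4

Numbering the bands 1..7 from youngest to oldest:
— Period 1 —
Births: 4850 × 0.224 = 1086 ; 4200 × 0.293 = 1231 → 2317
Band 2: 3950 × 0.972 = 3839
Band 3: 4850 × 0.974 = 4724
Band 4: 4200 × 0.991 = 4162
Band 5: 4400 × 0.966 = 4250
Band 6: 5650 × 0.965 = 5452
Band 7: 6300 × 0.957 + 3200 × 0.449 = 6029 + 1437 = 7466
Net migration: Band 3 − 100 → 4624
End of period: [2317, 3839, 4624, 4162, 4250, 5452, 7466]
Total: 32550 → 32110; change = -440; percentage change = -1.4%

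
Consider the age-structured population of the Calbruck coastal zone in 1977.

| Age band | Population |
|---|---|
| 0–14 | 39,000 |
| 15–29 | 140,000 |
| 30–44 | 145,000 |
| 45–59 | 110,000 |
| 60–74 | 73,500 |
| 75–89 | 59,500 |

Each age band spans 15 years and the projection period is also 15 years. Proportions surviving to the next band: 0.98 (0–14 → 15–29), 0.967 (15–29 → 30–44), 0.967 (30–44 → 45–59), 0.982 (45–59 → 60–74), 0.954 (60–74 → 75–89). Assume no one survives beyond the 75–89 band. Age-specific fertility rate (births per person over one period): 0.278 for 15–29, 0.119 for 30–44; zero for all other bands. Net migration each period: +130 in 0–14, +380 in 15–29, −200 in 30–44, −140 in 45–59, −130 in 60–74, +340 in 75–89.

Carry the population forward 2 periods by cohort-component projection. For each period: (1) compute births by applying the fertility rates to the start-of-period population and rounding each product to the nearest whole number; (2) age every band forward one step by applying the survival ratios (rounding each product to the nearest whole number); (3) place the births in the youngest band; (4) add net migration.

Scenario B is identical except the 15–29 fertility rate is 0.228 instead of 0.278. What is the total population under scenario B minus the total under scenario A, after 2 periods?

-8790

[period 1]
Births: 140000 × 0.278 = 38920 ; 145000 × 0.119 = 17255 → total 56175
15–29: 39000 × 0.98 = 38220
30–44: 140000 × 0.967 = 135380
45–59: 145000 × 0.967 = 140215
60–74: 110000 × 0.982 = 108020
75–89: 73500 × 0.954 = 70119
Net migration: 0–14 + 130 → 56305; 15–29 + 380 → 38600; 30–44 − 200 → 135180; 45–59 − 140 → 140075; 60–74 − 130 → 107890; 75–89 + 340 → 70459
Giving 56305 / 38600 / 135180 / 140075 / 107890 / 70459.
[period 2]
Births: 38600 × 0.278 = 10731 ; 135180 × 0.119 = 16086 → total 26817
15–29: 56305 × 0.98 = 55179
30–44: 38600 × 0.967 = 37326
45–59: 135180 × 0.967 = 130719
60–74: 140075 × 0.982 = 137554
75–89: 107890 × 0.954 = 102927
Net migration: 0–14 + 130 → 26947; 15–29 + 380 → 55559; 30–44 − 200 → 37126; 45–59 − 140 → 130579; 60–74 − 130 → 137424; 75–89 + 340 → 103267
Giving 26947 / 55559 / 37126 / 130579 / 137424 / 103267.
Scenario A total after 2 periods: 490902
Scenario B projection —
[period 1]
Births: 140000 × 0.228 = 31920 ; 145000 × 0.119 = 17255 → total 49175
15–29: 39000 × 0.98 = 38220
30–44: 140000 × 0.967 = 135380
45–59: 145000 × 0.967 = 140215
60–74: 110000 × 0.982 = 108020
75–89: 73500 × 0.954 = 70119
Net migration: 0–14 + 130 → 49305; 15–29 + 380 → 38600; 30–44 − 200 → 135180; 45–59 − 140 → 140075; 60–74 − 130 → 107890; 75–89 + 340 → 70459
Giving 49305 / 38600 / 135180 / 140075 / 107890 / 70459.
[period 2]
Births: 38600 × 0.228 = 8801 ; 135180 × 0.119 = 16086 → total 24887
15–29: 49305 × 0.98 = 48319
30–44: 38600 × 0.967 = 37326
45–59: 135180 × 0.967 = 130719
60–74: 140075 × 0.982 = 137554
75–89: 107890 × 0.954 = 102927
Net migration: 0–14 + 130 → 25017; 15–29 + 380 → 48699; 30–44 − 200 → 37126; 45–59 − 140 → 130579; 60–74 − 130 → 137424; 75–89 + 340 → 103267
Giving 25017 / 48699 / 37126 / 130579 / 137424 / 103267.
Scenario B total after 2 periods: 482112
Difference B − A = 482112 − 490902 = -8790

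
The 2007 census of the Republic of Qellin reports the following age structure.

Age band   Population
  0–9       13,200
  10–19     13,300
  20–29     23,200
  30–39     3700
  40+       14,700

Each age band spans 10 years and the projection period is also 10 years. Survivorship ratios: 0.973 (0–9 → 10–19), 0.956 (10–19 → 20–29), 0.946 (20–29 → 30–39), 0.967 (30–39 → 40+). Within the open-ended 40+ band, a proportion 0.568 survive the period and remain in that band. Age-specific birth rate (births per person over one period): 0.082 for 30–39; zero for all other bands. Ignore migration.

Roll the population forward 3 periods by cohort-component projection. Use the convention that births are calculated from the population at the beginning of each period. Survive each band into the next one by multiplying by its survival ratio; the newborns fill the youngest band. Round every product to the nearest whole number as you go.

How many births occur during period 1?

Let group 1 be 0–9 through group 5 = 40+.
[period 1]
Births: 3700 × 0.082 = 303
Group 2: 13200 × 0.973 = 12844
Group 3: 13300 × 0.956 = 12715
Group 4: 23200 × 0.946 = 21947
Group 5: 3700 × 0.967 + 14700 × 0.568 = 3578 + 8350 = 11928
→ [303, 12844, 12715, 21947, 11928]

303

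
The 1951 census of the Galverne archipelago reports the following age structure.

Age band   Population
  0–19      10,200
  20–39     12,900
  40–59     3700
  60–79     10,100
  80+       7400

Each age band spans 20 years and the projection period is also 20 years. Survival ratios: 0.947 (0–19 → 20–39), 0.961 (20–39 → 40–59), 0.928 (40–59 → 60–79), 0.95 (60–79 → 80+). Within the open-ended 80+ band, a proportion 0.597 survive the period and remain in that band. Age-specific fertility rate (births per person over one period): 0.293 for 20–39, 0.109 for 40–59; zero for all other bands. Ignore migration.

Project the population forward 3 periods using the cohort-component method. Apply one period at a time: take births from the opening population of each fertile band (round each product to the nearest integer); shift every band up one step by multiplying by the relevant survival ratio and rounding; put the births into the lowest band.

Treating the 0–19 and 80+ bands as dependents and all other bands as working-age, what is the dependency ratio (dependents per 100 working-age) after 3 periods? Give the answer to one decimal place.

122.4

Period 1.
Births: 12900 * 0.293 = 3780 ; 3700 * 0.109 = 403 → 4183
20–39: 10200 * 0.947 = 9659
40–59: 12900 * 0.961 = 12397
60–79: 3700 * 0.928 = 3434
80+: 10100 * 0.95 + 7400 * 0.597 = 9595 + 4418 = 14013
Population now: 0–19=4183, 20–39=9659, 40–59=12397, 60–79=3434, 80+=14013
Period 2.
Births: 9659 * 0.293 = 2830 ; 12397 * 0.109 = 1351 → 4181
20–39: 4183 * 0.947 = 3961
40–59: 9659 * 0.961 = 9282
60–79: 12397 * 0.928 = 11504
80+: 3434 * 0.95 + 14013 * 0.597 = 3262 + 8366 = 11628
Population now: 0–19=4181, 20–39=3961, 40–59=9282, 60–79=11504, 80+=11628
Period 3.
Births: 3961 * 0.293 = 1161 ; 9282 * 0.109 = 1012 → 2173
20–39: 4181 * 0.947 = 3959
40–59: 3961 * 0.961 = 3807
60–79: 9282 * 0.928 = 8614
80+: 11504 * 0.95 + 11628 * 0.597 = 10929 + 6942 = 17871
Population now: 0–19=2173, 20–39=3959, 40–59=3807, 60–79=8614, 80+=17871
Dependents (band 0–19 + band 80+) = 2173 + 17871 = 20044; working-age = 16380; ratio = 20044/16380 × 100 = 122.4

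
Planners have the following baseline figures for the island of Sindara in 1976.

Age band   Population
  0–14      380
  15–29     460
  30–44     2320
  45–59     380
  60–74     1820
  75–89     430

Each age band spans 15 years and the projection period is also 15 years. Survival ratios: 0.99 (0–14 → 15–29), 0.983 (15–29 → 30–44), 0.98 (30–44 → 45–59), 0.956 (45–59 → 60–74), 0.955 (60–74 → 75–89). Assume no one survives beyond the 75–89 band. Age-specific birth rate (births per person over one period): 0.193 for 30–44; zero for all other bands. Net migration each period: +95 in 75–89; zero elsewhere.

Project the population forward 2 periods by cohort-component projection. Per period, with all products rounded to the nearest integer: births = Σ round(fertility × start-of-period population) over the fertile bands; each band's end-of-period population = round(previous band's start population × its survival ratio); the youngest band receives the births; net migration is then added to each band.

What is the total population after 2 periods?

3960

Numbering the groups 1..6 from youngest to oldest:
After projecting period 1:
Births: 2320 × 0.193 = 448
Group 2: 380 × 0.99 = 376
Group 3: 460 × 0.983 = 452
Group 4: 2320 × 0.98 = 2274
Group 5: 380 × 0.956 = 363
Group 6: 1820 × 0.955 = 1738
Net migration: Group 6 + 95 → 1833
Giving 448 / 376 / 452 / 2274 / 363 / 1833.
After projecting period 2:
Births: 452 × 0.193 = 87
Group 2: 448 × 0.99 = 444
Group 3: 376 × 0.983 = 370
Group 4: 452 × 0.98 = 443
Group 5: 2274 × 0.956 = 2174
Group 6: 363 × 0.955 = 347
Net migration: Group 6 + 95 → 442
Giving 87 / 444 / 370 / 443 / 2174 / 442.
Total after period 2: 87 + 444 + 370 + 443 + 2174 + 442 = 3960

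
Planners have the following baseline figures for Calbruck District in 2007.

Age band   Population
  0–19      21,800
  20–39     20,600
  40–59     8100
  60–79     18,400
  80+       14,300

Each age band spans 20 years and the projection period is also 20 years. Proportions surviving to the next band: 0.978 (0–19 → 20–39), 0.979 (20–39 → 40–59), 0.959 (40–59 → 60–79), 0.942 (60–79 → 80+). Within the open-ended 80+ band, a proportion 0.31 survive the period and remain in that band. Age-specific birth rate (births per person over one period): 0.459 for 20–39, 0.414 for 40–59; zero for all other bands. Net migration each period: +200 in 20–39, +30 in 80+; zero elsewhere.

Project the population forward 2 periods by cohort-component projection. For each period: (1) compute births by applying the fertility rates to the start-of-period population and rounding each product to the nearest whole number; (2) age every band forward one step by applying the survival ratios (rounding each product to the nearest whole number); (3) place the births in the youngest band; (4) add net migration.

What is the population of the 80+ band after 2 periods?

Period 1:
Births: 20600 * 0.459 = 9455, 8100 * 0.414 = 3353 → total 12808
20–39: 21800 * 0.978 = 21320
40–59: 20600 * 0.979 = 20167
60–79: 8100 * 0.959 = 7768
80+: 18400 * 0.942 + 14300 * 0.31 = 17333 + 4433 = 21766
Net migration: 20–39 + 200 → 21520; 80+ + 30 → 21796
End of period: [12808, 21520, 20167, 7768, 21796]
Period 2:
Births: 21520 * 0.459 = 9878, 20167 * 0.414 = 8349 → total 18227
20–39: 12808 * 0.978 = 12526
40–59: 21520 * 0.979 = 21068
60–79: 20167 * 0.959 = 19340
80+: 7768 * 0.942 + 21796 * 0.31 = 7317 + 6757 = 14074
Net migration: 20–39 + 200 → 12726; 80+ + 30 → 14104
End of period: [18227, 12726, 21068, 19340, 14104]

14104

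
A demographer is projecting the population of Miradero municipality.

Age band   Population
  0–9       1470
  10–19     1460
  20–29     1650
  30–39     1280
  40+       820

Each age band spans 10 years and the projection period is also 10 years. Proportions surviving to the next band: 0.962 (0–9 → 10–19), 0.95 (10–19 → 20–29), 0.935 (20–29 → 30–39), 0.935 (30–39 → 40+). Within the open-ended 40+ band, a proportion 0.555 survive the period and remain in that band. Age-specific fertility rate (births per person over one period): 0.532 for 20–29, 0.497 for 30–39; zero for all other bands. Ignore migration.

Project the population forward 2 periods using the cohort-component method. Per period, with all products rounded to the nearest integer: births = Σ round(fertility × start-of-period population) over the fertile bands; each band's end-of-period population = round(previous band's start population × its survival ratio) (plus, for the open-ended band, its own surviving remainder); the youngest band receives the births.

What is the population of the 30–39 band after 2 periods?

— Period 1 —
Births: 1650 × 0.532 = 878  |  1280 × 0.497 = 636 — total 1514
10–19: 1470 × 0.962 = 1414
20–29: 1460 × 0.95 = 1387
30–39: 1650 × 0.935 = 1543
40+: 1280 × 0.935 + 820 × 0.555 = 1197 + 455 = 1652
Giving 1514 / 1414 / 1387 / 1543 / 1652.
— Period 2 —
Births: 1387 × 0.532 = 738  |  1543 × 0.497 = 767 — total 1505
10–19: 1514 × 0.962 = 1456
20–29: 1414 × 0.95 = 1343
30–39: 1387 × 0.935 = 1297
40+: 1543 × 0.935 + 1652 × 0.555 = 1443 + 917 = 2360
Giving 1505 / 1456 / 1343 / 1297 / 2360.

1297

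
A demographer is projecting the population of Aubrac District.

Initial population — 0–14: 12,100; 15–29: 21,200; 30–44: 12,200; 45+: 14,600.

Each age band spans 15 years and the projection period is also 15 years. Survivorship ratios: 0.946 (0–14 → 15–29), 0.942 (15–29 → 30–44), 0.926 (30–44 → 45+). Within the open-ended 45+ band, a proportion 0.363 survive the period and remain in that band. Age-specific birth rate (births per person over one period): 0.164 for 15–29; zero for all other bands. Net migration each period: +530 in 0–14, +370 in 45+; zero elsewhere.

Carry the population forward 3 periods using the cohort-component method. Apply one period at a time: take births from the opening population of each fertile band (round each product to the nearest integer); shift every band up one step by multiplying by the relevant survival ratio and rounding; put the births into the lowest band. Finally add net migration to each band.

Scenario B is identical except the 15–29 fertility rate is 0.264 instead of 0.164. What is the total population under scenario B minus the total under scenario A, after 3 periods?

3880

Call the bands 1 to 4, youngest first.
Period 1:
Births: 21200 × 0.164 = 3477
Band 2: 12100 × 0.946 = 11447
Band 3: 21200 × 0.942 = 19970
Band 4: 12200 × 0.926 + 14600 × 0.363 = 11297 + 5300 = 16597
Net migration: Band 1 + 530 → 4007; Band 4 + 370 → 16967
Population now: 0–14=4007, 15–29=11447, 30–44=19970, 45+=16967
Period 2:
Births: 11447 × 0.164 = 1877
Band 2: 4007 × 0.946 = 3791
Band 3: 11447 × 0.942 = 10783
Band 4: 19970 × 0.926 + 16967 × 0.363 = 18492 + 6159 = 24651
Net migration: Band 1 + 530 → 2407; Band 4 + 370 → 25021
Population now: 0–14=2407, 15–29=3791, 30–44=10783, 45+=25021
Period 3:
Births: 3791 × 0.164 = 622
Band 2: 2407 × 0.946 = 2277
Band 3: 3791 × 0.942 = 3571
Band 4: 10783 × 0.926 + 25021 × 0.363 = 9985 + 9083 = 19068
Net migration: Band 1 + 530 → 1152; Band 4 + 370 → 19438
Population now: 0–14=1152, 15–29=2277, 30–44=3571, 45+=19438
Scenario A total after 3 periods: 26438
Scenario B projection —
Period 1:
Births: 21200 × 0.264 = 5597
Band 2: 12100 × 0.946 = 11447
Band 3: 21200 × 0.942 = 19970
Band 4: 12200 × 0.926 + 14600 × 0.363 = 11297 + 5300 = 16597
Net migration: Band 1 + 530 → 6127; Band 4 + 370 → 16967
Population now: 0–14=6127, 15–29=11447, 30–44=19970, 45+=16967
Period 2:
Births: 11447 × 0.264 = 3022
Band 2: 6127 × 0.946 = 5796
Band 3: 11447 × 0.942 = 10783
Band 4: 19970 × 0.926 + 16967 × 0.363 = 18492 + 6159 = 24651
Net migration: Band 1 + 530 → 3552; Band 4 + 370 → 25021
Population now: 0–14=3552, 15–29=5796, 30–44=10783, 45+=25021
Period 3:
Births: 5796 × 0.264 = 1530
Band 2: 3552 × 0.946 = 3360
Band 3: 5796 × 0.942 = 5460
Band 4: 10783 × 0.926 + 25021 × 0.363 = 9985 + 9083 = 19068
Net migration: Band 1 + 530 → 2060; Band 4 + 370 → 19438
Population now: 0–14=2060, 15–29=3360, 30–44=5460, 45+=19438
Scenario B total after 3 periods: 30318
Difference B − A = 30318 − 26438 = 3880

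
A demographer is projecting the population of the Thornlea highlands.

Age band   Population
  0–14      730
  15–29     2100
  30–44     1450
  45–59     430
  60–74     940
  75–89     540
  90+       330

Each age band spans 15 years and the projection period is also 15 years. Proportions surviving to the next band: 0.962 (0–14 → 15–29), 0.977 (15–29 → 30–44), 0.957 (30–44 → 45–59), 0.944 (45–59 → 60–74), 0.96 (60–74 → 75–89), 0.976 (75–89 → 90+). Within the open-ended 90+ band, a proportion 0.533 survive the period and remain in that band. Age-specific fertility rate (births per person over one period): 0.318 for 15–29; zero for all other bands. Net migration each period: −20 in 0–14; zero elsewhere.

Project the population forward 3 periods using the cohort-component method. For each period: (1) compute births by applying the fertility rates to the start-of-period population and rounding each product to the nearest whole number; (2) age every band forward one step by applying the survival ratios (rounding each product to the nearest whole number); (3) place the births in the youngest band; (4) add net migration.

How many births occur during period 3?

Numbering the groups 1..7 from youngest to oldest:
— Period 1 —
Births: 2100 * 0.318 = 668
Group 2: 730 * 0.962 = 702
Group 3: 2100 * 0.977 = 2052
Group 4: 1450 * 0.957 = 1388
Group 5: 430 * 0.944 = 406
Group 6: 940 * 0.96 = 902
Group 7: 540 * 0.976 + 330 * 0.533 = 527 + 176 = 703
Net migration: Group 1 − 20 → 648
Population now: 0–14=648, 15–29=702, 30–44=2052, 45–59=1388, 60–74=406, 75–89=902, 90+=703
— Period 2 —
Births: 702 * 0.318 = 223
Group 2: 648 * 0.962 = 623
Group 3: 702 * 0.977 = 686
Group 4: 2052 * 0.957 = 1964
Group 5: 1388 * 0.944 = 1310
Group 6: 406 * 0.96 = 390
Group 7: 902 * 0.976 + 703 * 0.533 = 880 + 375 = 1255
Net migration: Group 1 − 20 → 203
Population now: 0–14=203, 15–29=623, 30–44=686, 45–59=1964, 60–74=1310, 75–89=390, 90+=1255
— Period 3 —
Births: 623 * 0.318 = 198
Group 2: 203 * 0.962 = 195
Group 3: 623 * 0.977 = 609
Group 4: 686 * 0.957 = 657
Group 5: 1964 * 0.944 = 1854
Group 6: 1310 * 0.96 = 1258
Group 7: 390 * 0.976 + 1255 * 0.533 = 381 + 669 = 1050
Net migration: Group 1 − 20 → 178
Population now: 0–14=178, 15–29=195, 30–44=609, 45–59=657, 60–74=1854, 75–89=1258, 90+=1050

198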